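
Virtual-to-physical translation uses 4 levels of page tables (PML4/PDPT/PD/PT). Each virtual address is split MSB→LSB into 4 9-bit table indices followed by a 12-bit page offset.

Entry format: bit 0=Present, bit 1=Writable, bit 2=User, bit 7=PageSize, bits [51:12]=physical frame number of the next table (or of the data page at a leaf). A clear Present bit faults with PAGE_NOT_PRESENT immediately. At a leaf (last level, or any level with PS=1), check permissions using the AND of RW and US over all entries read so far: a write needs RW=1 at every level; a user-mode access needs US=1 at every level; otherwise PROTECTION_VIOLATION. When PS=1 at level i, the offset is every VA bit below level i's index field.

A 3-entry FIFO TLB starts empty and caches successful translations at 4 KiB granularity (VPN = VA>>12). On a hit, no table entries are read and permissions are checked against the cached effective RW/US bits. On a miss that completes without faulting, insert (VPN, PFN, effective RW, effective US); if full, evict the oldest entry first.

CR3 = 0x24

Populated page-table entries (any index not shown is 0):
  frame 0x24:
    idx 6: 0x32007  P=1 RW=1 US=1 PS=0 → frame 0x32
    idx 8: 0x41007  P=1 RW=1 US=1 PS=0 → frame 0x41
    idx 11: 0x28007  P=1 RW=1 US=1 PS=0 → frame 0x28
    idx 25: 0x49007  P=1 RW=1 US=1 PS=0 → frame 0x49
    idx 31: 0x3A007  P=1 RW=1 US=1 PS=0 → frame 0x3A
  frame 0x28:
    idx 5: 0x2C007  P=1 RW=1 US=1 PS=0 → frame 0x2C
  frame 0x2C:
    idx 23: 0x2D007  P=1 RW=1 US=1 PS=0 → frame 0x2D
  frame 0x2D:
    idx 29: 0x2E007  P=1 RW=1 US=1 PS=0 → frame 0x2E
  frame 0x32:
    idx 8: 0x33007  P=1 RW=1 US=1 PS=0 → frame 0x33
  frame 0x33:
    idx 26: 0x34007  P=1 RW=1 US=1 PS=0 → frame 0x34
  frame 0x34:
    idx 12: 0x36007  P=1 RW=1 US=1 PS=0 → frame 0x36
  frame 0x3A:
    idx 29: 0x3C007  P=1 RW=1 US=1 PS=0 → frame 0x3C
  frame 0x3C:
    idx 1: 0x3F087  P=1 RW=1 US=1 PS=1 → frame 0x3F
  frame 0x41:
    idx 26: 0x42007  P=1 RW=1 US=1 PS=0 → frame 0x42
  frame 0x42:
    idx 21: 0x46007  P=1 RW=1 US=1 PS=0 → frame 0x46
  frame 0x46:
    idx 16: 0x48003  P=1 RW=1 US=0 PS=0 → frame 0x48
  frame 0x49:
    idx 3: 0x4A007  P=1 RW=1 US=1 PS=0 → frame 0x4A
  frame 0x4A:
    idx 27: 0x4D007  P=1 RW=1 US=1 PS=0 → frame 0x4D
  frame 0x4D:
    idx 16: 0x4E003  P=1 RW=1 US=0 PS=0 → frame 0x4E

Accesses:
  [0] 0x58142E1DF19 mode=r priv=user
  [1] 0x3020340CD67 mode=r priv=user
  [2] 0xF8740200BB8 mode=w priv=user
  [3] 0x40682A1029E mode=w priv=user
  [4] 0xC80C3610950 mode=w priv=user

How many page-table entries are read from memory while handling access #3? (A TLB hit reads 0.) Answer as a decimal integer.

Trace:
#0 VA=0x58142E1DF19 (r,user):
  L0 @0x24[11] → 0x28007  P=1,RW=1,US=1,PS=0
  L1 @0x28[5] → 0x2C007  P=1,RW=1,US=1,PS=0
  L2 @0x2C[23] → 0x2D007  P=1,RW=1,US=1,PS=0
  L3 @0x2D[29] → 0x2E007  P=1,RW=1,US=1,PS=0
  → PA=0x2EF19  (4 entries read)
#1 VA=0x3020340CD67 (r,user):
  L0 @0x24[6] → 0x32007  P=1,RW=1,US=1,PS=0
  L1 @0x32[8] → 0x33007  P=1,RW=1,US=1,PS=0
  L2 @0x33[26] → 0x34007  P=1,RW=1,US=1,PS=0
  L3 @0x34[12] → 0x36007  P=1,RW=1,US=1,PS=0
  → PA=0x36D67  (4 entries read)
#2 VA=0xF8740200BB8 (w,user):
  L0 @0x24[31] → 0x3A007  P=1,RW=1,US=1,PS=0
  L1 @0x3A[29] → 0x3C007  P=1,RW=1,US=1,PS=0
  L2 @0x3C[1] → 0x3F087  P=1,RW=1,US=1,PS=1
  → PA=0x3FBB8 (huge @L2)  (3 entries read)
#3 VA=0x40682A1029E (w,user):
  L0 @0x24[8] → 0x41007  P=1,RW=1,US=1,PS=0
  L1 @0x41[26] → 0x42007  P=1,RW=1,US=1,PS=0
  L2 @0x42[21] → 0x46007  P=1,RW=1,US=1,PS=0
  L3 @0x46[16] → 0x48003  P=1,RW=1,US=0,PS=0
  → PROTECTION_VIOLATION  (4 entries read)
#4 VA=0xC80C3610950 (w,user):
  L0 @0x24[25] → 0x49007  P=1,RW=1,US=1,PS=0
  L1 @0x49[3] → 0x4A007  P=1,RW=1,US=1,PS=0
  L2 @0x4A[27] → 0x4D007  P=1,RW=1,US=1,PS=0
  L3 @0x4D[16] → 0x4E003  P=1,RW=1,US=0,PS=0
  → PROTECTION_VIOLATION  (4 entries read)

Entries read for #3: 4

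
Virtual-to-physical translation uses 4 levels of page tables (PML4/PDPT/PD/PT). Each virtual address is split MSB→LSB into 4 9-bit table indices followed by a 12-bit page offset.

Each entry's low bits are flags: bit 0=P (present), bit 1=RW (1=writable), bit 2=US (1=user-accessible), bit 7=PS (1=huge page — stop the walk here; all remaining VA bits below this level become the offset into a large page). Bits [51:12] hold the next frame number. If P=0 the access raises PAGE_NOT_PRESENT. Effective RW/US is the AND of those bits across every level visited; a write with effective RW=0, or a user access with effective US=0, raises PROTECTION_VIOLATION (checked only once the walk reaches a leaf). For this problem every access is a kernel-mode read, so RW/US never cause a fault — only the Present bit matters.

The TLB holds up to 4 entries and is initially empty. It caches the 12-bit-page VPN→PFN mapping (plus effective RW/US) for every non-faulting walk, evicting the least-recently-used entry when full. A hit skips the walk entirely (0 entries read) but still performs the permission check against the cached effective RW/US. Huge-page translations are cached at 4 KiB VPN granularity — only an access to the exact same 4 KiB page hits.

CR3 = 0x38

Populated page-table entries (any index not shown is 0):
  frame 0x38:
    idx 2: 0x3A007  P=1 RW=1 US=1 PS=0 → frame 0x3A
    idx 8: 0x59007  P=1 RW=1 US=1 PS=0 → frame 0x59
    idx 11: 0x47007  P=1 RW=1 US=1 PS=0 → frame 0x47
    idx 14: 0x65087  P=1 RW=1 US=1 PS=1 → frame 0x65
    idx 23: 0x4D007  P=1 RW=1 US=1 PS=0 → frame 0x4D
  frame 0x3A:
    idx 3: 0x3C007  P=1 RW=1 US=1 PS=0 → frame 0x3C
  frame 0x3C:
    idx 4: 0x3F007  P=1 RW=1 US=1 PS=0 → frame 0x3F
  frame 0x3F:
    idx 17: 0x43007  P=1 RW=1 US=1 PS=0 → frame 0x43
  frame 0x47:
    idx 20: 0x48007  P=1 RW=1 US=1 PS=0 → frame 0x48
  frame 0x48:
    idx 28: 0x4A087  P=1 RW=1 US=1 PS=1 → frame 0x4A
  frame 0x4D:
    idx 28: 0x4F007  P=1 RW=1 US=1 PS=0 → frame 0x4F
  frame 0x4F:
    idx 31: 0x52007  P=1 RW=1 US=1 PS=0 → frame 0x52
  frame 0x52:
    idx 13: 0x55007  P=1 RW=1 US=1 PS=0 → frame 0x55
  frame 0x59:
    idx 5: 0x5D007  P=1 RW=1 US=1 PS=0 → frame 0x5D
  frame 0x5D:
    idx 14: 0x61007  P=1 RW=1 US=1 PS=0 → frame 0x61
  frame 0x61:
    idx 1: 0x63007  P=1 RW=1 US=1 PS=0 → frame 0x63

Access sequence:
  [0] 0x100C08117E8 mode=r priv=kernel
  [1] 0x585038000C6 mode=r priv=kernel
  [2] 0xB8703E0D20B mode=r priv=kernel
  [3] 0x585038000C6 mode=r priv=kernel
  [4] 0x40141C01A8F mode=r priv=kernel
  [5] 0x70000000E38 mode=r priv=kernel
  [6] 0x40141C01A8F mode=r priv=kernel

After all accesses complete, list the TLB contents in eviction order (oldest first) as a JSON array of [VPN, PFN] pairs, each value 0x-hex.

Per-access translation:
#0 VA=0x100C08117E8 (r,kernel):
  L0 @0x38[2] → 0x3A007  P=1,RW=1,US=1,PS=0
  L1 @0x3A[3] → 0x3C007  P=1,RW=1,US=1,PS=0
  L2 @0x3C[4] → 0x3F007  P=1,RW=1,US=1,PS=0
  L3 @0x3F[17] → 0x43007  P=1,RW=1,US=1,PS=0
  → PA=0x437E8  (4 entries read)
#1 VA=0x585038000C6 (r,kernel):
  L0 @0x38[11] → 0x47007  P=1,RW=1,US=1,PS=0
  L1 @0x47[20] → 0x48007  P=1,RW=1,US=1,PS=0
  L2 @0x48[28] → 0x4A087  P=1,RW=1,US=1,PS=1
  → PA=0x4A0C6 (huge @L2)  (3 entries read)
#2 VA=0xB8703E0D20B (r,kernel):
  L0 @0x38[23] → 0x4D007  P=1,RW=1,US=1,PS=0
  L1 @0x4D[28] → 0x4F007  P=1,RW=1,US=1,PS=0
  L2 @0x4F[31] → 0x52007  P=1,RW=1,US=1,PS=0
  L3 @0x52[13] → 0x55007  P=1,RW=1,US=1,PS=0
  → PA=0x5520B  (4 entries read)
#3 VA=0x585038000C6 (r,kernel):
  TLB hit vpn=0x58503800 → PA=0x4A0C6
#4 VA=0x40141C01A8F (r,kernel):
  L0 @0x38[8] → 0x59007  P=1,RW=1,US=1,PS=0
  L1 @0x59[5] → 0x5D007  P=1,RW=1,US=1,PS=0
  L2 @0x5D[14] → 0x61007  P=1,RW=1,US=1,PS=0
  L3 @0x61[1] → 0x63007  P=1,RW=1,US=1,PS=0
  → PA=0x63A8F  (4 entries read)
#5 VA=0x70000000E38 (r,kernel):
  L0 @0x38[14] → 0x65087  P=1,RW=1,US=1,PS=1
  → PA=0x65E38 (huge @L0)  (1 entries read)
#6 VA=0x40141C01A8F (r,kernel):
  TLB hit vpn=0x40141C01 → PA=0x63A8F

TLB: [["0xB8703E0D", "0x55"], ["0x58503800", "0x4A"], ["0x70000000", "0x65"], ["0x40141C01", "0x63"]]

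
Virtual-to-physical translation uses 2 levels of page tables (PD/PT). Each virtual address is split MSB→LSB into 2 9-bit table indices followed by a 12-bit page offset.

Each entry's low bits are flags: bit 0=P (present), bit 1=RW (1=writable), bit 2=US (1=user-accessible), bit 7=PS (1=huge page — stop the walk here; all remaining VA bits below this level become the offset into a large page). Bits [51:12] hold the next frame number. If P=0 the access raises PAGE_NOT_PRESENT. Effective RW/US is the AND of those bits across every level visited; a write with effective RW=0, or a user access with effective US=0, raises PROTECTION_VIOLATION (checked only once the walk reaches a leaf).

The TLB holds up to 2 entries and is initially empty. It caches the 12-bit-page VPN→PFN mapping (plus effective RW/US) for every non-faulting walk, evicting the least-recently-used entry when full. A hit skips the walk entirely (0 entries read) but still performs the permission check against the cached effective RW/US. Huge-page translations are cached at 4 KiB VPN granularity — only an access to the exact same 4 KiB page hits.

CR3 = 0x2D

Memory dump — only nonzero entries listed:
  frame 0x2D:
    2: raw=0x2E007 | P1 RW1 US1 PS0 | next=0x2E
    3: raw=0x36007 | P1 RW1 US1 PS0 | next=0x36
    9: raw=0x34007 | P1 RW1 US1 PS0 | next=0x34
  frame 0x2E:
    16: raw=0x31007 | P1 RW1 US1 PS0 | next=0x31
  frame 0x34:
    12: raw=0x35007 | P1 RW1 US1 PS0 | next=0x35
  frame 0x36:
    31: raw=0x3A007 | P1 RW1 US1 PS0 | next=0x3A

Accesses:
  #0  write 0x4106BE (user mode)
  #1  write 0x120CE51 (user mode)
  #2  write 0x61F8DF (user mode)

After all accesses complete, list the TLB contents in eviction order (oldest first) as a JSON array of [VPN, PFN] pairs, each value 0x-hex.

Walk each access:
#0 VA=0x4106BE (w,user):
  lvl0: tbl 0x2D, slot 2 ⇒ 0x2E007 (P1/RW1/US1/PS0)
  lvl1: tbl 0x2E, slot 16 ⇒ 0x31007 (P1/RW1/US1/PS0)
  → PA=0x316BE  (2 entries read)
#1 VA=0x120CE51 (w,user):
  lvl0: tbl 0x2D, slot 9 ⇒ 0x34007 (P1/RW1/US1/PS0)
  lvl1: tbl 0x34, slot 12 ⇒ 0x35007 (P1/RW1/US1/PS0)
  → PA=0x35E51  (2 entries read)
#2 VA=0x61F8DF (w,user):
  lvl0: tbl 0x2D, slot 3 ⇒ 0x36007 (P1/RW1/US1/PS0)
  lvl1: tbl 0x36, slot 31 ⇒ 0x3A007 (P1/RW1/US1/PS0)
  → PA=0x3A8DF  (2 entries read)

TLB: [["0x120C", "0x35"], ["0x61F", "0x3A"]]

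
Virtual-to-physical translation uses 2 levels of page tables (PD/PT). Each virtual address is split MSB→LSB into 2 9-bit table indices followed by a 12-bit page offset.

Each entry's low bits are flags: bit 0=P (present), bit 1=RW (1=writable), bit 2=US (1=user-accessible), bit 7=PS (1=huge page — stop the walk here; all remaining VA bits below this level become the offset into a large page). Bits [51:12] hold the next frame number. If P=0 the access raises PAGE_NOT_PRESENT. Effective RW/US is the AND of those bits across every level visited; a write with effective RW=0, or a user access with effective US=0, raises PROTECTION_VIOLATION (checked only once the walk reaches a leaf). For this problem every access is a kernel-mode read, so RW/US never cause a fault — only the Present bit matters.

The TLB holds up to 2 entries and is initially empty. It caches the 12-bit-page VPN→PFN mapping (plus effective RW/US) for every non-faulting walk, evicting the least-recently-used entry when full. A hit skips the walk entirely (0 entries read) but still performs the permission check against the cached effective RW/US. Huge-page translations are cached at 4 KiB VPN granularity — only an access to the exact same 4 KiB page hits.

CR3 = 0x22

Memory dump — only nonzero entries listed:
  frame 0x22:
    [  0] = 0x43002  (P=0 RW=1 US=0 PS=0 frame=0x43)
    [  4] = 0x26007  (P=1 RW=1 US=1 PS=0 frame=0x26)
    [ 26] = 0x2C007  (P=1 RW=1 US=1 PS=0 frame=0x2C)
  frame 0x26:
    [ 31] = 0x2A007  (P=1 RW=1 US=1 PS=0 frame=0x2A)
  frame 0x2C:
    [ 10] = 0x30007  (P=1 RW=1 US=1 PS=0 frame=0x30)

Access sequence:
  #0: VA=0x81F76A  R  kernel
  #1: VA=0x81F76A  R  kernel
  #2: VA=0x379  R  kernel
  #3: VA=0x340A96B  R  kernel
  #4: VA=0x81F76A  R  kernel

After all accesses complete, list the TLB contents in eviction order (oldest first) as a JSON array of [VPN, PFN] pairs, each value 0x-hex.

Per-access translation:
#0 VA=0x81F76A (r,kernel):
  L0 @0x22[4] → 0x26007  P=1,RW=1,US=1,PS=0
  L1 @0x26[31] → 0x2A007  P=1,RW=1,US=1,PS=0
  → PA=0x2A76A  (2 entries read)
#1 VA=0x81F76A (r,kernel):
  TLB hit vpn=0x81F → PA=0x2A76A
#2 VA=0x379 (r,kernel):
  L0 @0x22[0] → 0x43002  P=0,RW=1,US=0,PS=0
  → PAGE_NOT_PRESENT  (1 entries read)
#3 VA=0x340A96B (r,kernel):
  L0 @0x22[26] → 0x2C007  P=1,RW=1,US=1,PS=0
  L1 @0x2C[10] → 0x30007  P=1,RW=1,US=1,PS=0
  → PA=0x3096B  (2 entries read)
#4 VA=0x81F76A (r,kernel):
  TLB hit vpn=0x81F → PA=0x2A76A

TLB: [["0x340A", "0x30"], ["0x81F", "0x2A"]]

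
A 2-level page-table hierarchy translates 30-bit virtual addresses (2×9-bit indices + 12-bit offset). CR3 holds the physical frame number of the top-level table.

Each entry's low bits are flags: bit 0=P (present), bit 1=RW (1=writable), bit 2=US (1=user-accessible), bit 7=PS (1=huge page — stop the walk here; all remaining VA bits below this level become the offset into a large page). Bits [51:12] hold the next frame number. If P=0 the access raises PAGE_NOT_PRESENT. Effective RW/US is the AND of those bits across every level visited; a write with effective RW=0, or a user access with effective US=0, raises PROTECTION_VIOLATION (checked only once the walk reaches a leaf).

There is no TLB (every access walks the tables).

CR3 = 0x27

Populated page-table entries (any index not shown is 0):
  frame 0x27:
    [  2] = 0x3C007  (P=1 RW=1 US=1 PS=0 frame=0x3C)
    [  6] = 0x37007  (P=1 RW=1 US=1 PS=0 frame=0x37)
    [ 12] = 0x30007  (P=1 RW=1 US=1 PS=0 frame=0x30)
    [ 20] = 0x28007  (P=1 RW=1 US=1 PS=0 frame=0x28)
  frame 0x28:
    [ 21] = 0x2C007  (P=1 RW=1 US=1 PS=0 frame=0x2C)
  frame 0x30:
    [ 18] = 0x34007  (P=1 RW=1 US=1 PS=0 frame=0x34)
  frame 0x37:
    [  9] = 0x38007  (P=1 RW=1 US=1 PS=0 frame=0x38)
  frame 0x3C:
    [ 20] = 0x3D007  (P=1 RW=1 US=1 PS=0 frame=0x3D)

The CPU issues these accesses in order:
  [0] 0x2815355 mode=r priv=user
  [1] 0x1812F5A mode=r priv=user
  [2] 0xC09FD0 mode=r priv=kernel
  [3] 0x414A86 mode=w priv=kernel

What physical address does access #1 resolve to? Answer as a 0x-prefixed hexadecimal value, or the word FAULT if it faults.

Per-access translation:
#0 VA=0x2815355 (r,user):
  lvl0: tbl 0x27, slot 20 ⇒ 0x28007 (P1/RW1/US1/PS0)
  lvl1: tbl 0x28, slot 21 ⇒ 0x2C007 (P1/RW1/US1/PS0)
  ✓ 0x2C355  — 2 lookups
#1 VA=0x1812F5A (r,user):
  lvl0: tbl 0x27, slot 12 ⇒ 0x30007 (P1/RW1/US1/PS0)
  lvl1: tbl 0x30, slot 18 ⇒ 0x34007 (P1/RW1/US1/PS0)
  ✓ 0x34F5A  — 2 lookups
#2 VA=0xC09FD0 (r,kernel):
  lvl0: tbl 0x27, slot 6 ⇒ 0x37007 (P1/RW1/US1/PS0)
  lvl1: tbl 0x37, slot 9 ⇒ 0x38007 (P1/RW1/US1/PS0)
  ✓ 0x38FD0  — 2 lookups
#3 VA=0x414A86 (w,kernel):
  lvl0: tbl 0x27, slot 2 ⇒ 0x3C007 (P1/RW1/US1/PS0)
  lvl1: tbl 0x3C, slot 20 ⇒ 0x3D007 (P1/RW1/US1/PS0)
  ✓ 0x3DA86  — 2 lookups

Access #1 PA: 0x34F5A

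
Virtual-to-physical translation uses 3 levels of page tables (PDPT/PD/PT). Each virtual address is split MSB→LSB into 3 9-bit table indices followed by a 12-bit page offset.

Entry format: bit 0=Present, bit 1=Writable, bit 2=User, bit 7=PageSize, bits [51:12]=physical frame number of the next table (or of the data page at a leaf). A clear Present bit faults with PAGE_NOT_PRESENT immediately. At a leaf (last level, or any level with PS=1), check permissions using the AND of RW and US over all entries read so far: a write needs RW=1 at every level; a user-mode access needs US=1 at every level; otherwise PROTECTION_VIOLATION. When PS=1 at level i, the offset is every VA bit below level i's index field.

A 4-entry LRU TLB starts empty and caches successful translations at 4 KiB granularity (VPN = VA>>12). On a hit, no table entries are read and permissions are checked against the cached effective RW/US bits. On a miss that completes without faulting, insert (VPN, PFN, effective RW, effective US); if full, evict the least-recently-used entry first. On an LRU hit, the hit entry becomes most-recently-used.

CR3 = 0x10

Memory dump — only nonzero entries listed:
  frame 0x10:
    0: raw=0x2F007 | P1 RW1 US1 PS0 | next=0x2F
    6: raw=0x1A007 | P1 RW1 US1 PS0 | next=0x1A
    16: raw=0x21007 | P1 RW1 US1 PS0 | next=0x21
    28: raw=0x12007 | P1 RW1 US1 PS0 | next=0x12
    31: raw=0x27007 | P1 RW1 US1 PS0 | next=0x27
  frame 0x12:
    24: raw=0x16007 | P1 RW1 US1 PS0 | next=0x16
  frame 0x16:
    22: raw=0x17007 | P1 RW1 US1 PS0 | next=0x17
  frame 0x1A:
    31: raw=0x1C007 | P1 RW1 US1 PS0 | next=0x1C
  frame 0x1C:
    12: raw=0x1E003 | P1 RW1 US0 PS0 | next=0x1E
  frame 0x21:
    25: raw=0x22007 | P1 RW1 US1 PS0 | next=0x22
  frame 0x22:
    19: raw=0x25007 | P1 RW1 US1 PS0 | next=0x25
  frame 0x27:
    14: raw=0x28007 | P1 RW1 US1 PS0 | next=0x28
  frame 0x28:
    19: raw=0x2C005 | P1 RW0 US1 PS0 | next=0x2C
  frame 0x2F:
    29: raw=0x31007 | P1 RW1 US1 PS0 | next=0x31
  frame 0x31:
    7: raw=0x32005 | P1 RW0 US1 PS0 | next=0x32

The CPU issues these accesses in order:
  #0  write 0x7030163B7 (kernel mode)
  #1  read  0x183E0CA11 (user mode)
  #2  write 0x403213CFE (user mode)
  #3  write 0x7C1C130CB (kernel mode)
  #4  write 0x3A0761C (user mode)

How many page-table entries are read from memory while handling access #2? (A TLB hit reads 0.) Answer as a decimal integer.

Trace:
#0 VA=0x7030163B7 (w,kernel):
  L0: frame=0x10 idx=28 entry=0x12007 [P=1 RW=1 US=1 PS=0]
  L1: frame=0x12 idx=24 entry=0x16007 [P=1 RW=1 US=1 PS=0]
  L2: frame=0x16 idx=22 entry=0x17007 [P=1 RW=1 US=1 PS=0]
  ✓ 0x173B7  — 3 lookups
#1 VA=0x183E0CA11 (r,user):
  L0: frame=0x10 idx=6 entry=0x1A007 [P=1 RW=1 US=1 PS=0]
  L1: frame=0x1A idx=31 entry=0x1C007 [P=1 RW=1 US=1 PS=0]
  L2: frame=0x1C idx=12 entry=0x1E003 [P=1 RW=1 US=0 PS=0]
  ⇒ fault: PROTECTION_VIOLATION  — 3 lookups
#2 VA=0x403213CFE (w,user):
  L0: frame=0x10 idx=16 entry=0x21007 [P=1 RW=1 US=1 PS=0]
  L1: frame=0x21 idx=25 entry=0x22007 [P=1 RW=1 US=1 PS=0]
  L2: frame=0x22 idx=19 entry=0x25007 [P=1 RW=1 US=1 PS=0]
  ✓ 0x25CFE  — 3 lookups
#3 VA=0x7C1C130CB (w,kernel):
  L0: frame=0x10 idx=31 entry=0x27007 [P=1 RW=1 US=1 PS=0]
  L1: frame=0x27 idx=14 entry=0x28007 [P=1 RW=1 US=1 PS=0]
  L2: frame=0x28 idx=19 entry=0x2C005 [P=1 RW=0 US=1 PS=0]
  ⇒ fault: PROTECTION_VIOLATION  — 3 lookups
#4 VA=0x3A0761C (w,user):
  L0: frame=0x10 idx=0 entry=0x2F007 [P=1 RW=1 US=1 PS=0]
  L1: frame=0x2F idx=29 entry=0x31007 [P=1 RW=1 US=1 PS=0]
  L2: frame=0x31 idx=7 entry=0x32005 [P=1 RW=0 US=1 PS=0]
  ⇒ fault: PROTECTION_VIOLATION  — 3 lookups

Entries read for #2: 3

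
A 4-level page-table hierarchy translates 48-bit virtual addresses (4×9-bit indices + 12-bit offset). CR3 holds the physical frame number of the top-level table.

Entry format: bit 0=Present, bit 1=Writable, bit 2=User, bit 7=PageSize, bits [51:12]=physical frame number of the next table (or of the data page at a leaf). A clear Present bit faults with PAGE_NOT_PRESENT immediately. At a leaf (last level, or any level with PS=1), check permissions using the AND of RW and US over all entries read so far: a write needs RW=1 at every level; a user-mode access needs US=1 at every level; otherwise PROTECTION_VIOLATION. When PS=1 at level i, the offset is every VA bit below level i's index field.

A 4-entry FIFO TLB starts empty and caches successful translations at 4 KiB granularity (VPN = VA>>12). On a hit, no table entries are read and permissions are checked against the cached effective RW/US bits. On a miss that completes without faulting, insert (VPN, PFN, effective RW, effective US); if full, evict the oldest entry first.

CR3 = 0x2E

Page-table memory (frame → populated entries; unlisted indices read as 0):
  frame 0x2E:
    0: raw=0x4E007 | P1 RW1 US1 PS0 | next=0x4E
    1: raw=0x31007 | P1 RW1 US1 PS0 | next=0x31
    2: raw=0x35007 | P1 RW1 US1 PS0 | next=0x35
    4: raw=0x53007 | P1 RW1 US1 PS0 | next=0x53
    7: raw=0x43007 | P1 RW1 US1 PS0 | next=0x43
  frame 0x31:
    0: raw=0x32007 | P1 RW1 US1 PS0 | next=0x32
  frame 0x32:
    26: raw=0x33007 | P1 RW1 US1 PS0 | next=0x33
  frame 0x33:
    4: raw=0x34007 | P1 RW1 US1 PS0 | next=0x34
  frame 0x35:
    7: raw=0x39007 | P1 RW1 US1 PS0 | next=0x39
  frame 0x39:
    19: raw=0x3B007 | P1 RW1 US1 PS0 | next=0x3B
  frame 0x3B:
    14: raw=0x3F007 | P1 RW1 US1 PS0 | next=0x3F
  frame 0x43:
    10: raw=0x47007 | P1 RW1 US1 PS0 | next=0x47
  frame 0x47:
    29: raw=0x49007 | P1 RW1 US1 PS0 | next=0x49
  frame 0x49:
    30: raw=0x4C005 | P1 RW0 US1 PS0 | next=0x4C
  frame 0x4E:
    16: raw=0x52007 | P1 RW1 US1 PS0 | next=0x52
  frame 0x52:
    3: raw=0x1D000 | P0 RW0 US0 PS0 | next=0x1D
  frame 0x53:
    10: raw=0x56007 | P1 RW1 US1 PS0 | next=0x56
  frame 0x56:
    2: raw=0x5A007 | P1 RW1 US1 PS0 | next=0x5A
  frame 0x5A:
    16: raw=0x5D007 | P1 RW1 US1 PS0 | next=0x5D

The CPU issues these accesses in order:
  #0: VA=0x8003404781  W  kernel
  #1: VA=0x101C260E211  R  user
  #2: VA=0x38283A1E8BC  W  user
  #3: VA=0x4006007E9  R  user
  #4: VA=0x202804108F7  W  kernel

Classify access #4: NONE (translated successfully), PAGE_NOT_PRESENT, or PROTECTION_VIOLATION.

Walk each access:
#0 VA=0x8003404781 (w,kernel):
  lvl0: tbl 0x2E, slot 1 ⇒ 0x31007 (P1/RW1/US1/PS0)
  lvl1: tbl 0x31, slot 0 ⇒ 0x32007 (P1/RW1/US1/PS0)
  lvl2: tbl 0x32, slot 26 ⇒ 0x33007 (P1/RW1/US1/PS0)
  lvl3: tbl 0x33, slot 4 ⇒ 0x34007 (P1/RW1/US1/PS0)
  → PA=0x34781  (4 entries read)
#1 VA=0x101C260E211 (r,user):
  lvl0: tbl 0x2E, slot 2 ⇒ 0x35007 (P1/RW1/US1/PS0)
  lvl1: tbl 0x35, slot 7 ⇒ 0x39007 (P1/RW1/US1/PS0)
  lvl2: tbl 0x39, slot 19 ⇒ 0x3B007 (P1/RW1/US1/PS0)
  lvl3: tbl 0x3B, slot 14 ⇒ 0x3F007 (P1/RW1/US1/PS0)
  → PA=0x3F211  (4 entries read)
#2 VA=0x38283A1E8BC (w,user):
  lvl0: tbl 0x2E, slot 7 ⇒ 0x43007 (P1/RW1/US1/PS0)
  lvl1: tbl 0x43, slot 10 ⇒ 0x47007 (P1/RW1/US1/PS0)
  lvl2: tbl 0x47, slot 29 ⇒ 0x49007 (P1/RW1/US1/PS0)
  lvl3: tbl 0x49, slot 30 ⇒ 0x4C005 (P1/RW0/US1/PS0)
  → PROTECTION_VIOLATION  (4 entries read)
#3 VA=0x4006007E9 (r,user):
  lvl0: tbl 0x2E, slot 0 ⇒ 0x4E007 (P1/RW1/US1/PS0)
  lvl1: tbl 0x4E, slot 16 ⇒ 0x52007 (P1/RW1/US1/PS0)
  lvl2: tbl 0x52, slot 3 ⇒ 0x1D000 (P0/RW0/US0/PS0)
  → PAGE_NOT_PRESENT  (3 entries read)
#4 VA=0x202804108F7 (w,kernel):
  lvl0: tbl 0x2E, slot 4 ⇒ 0x53007 (P1/RW1/US1/PS0)
  lvl1: tbl 0x53, slot 10 ⇒ 0x56007 (P1/RW1/US1/PS0)
  lvl2: tbl 0x56, slot 2 ⇒ 0x5A007 (P1/RW1/US1/PS0)
  lvl3: tbl 0x5A, slot 16 ⇒ 0x5D007 (P1/RW1/US1/PS0)
  → PA=0x5D8F7  (4 entries read)

Access #4 fault: NONE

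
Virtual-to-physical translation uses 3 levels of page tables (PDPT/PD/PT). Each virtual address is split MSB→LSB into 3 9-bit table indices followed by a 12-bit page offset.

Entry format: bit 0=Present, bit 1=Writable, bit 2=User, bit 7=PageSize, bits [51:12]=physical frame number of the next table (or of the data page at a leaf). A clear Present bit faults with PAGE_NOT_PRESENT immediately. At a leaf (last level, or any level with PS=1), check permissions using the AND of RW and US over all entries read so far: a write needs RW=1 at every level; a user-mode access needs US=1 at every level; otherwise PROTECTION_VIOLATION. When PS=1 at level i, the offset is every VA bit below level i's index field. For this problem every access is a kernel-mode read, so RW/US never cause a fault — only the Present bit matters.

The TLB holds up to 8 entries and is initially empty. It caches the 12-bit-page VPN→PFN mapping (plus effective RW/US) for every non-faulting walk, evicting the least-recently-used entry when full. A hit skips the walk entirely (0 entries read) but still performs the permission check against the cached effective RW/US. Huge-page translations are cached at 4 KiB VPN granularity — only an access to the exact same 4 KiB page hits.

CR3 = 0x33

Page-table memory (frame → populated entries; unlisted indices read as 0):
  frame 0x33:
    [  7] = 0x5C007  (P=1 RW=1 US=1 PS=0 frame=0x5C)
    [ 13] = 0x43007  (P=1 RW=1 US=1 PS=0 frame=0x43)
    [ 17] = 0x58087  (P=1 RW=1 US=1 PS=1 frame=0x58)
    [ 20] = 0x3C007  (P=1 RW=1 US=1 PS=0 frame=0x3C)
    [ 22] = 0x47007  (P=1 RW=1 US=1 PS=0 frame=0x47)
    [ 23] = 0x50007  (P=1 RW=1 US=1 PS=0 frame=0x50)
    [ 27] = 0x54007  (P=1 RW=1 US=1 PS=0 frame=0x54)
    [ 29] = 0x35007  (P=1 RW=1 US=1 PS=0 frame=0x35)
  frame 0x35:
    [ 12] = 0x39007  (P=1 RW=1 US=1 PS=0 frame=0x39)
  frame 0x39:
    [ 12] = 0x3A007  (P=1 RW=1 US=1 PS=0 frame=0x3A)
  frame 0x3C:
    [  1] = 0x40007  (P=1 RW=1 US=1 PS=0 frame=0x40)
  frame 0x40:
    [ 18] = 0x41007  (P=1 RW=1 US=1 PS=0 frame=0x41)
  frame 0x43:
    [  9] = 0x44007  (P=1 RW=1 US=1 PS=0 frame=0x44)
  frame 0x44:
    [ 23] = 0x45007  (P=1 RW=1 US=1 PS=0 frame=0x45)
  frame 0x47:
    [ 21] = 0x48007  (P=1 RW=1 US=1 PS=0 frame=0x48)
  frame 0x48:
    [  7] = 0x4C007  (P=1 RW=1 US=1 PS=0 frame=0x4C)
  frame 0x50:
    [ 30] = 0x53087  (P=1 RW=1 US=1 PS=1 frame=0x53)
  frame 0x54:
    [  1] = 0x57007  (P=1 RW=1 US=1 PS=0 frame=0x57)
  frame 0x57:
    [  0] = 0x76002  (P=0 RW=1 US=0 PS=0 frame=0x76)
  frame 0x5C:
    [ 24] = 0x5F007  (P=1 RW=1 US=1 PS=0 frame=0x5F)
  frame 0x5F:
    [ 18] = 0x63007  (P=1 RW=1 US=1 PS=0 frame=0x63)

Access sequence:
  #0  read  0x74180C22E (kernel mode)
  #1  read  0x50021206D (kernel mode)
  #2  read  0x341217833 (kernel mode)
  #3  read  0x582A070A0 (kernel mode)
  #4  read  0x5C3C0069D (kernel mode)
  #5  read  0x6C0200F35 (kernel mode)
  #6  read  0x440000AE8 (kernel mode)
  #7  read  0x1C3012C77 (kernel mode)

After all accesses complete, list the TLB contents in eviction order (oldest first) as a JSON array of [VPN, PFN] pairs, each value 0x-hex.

Trace:
#0 VA=0x74180C22E (r,kernel):
  L0 @0x33[29] → 0x35007  P=1,RW=1,US=1,PS=0
  L1 @0x35[12] → 0x39007  P=1,RW=1,US=1,PS=0
  L2 @0x39[12] → 0x3A007  P=1,RW=1,US=1,PS=0
  → PA=0x3A22E  (3 entries read)
#1 VA=0x50021206D (r,kernel):
  L0 @0x33[20] → 0x3C007  P=1,RW=1,US=1,PS=0
  L1 @0x3C[1] → 0x40007  P=1,RW=1,US=1,PS=0
  L2 @0x40[18] → 0x41007  P=1,RW=1,US=1,PS=0
  → PA=0x4106D  (3 entries read)
#2 VA=0x341217833 (r,kernel):
  L0 @0x33[13] → 0x43007  P=1,RW=1,US=1,PS=0
  L1 @0x43[9] → 0x44007  P=1,RW=1,US=1,PS=0
  L2 @0x44[23] → 0x45007  P=1,RW=1,US=1,PS=0
  → PA=0x45833  (3 entries read)
#3 VA=0x582A070A0 (r,kernel):
  L0 @0x33[22] → 0x47007  P=1,RW=1,US=1,PS=0
  L1 @0x47[21] → 0x48007  P=1,RW=1,US=1,PS=0
  L2 @0x48[7] → 0x4C007  P=1,RW=1,US=1,PS=0
  → PA=0x4C0A0  (3 entries read)
#4 VA=0x5C3C0069D (r,kernel):
  L0 @0x33[23] → 0x50007  P=1,RW=1,US=1,PS=0
  L1 @0x50[30] → 0x53087  P=1,RW=1,US=1,PS=1
  → PA=0x5369D (huge @L1)  (2 entries read)
#5 VA=0x6C0200F35 (r,kernel):
  L0 @0x33[27] → 0x54007  P=1,RW=1,US=1,PS=0
  L1 @0x54[1] → 0x57007  P=1,RW=1,US=1,PS=0
  L2 @0x57[0] → 0x76002  P=0,RW=1,US=0,PS=0
  ⇒ fault: PAGE_NOT_PRESENT  — 3 lookups
#6 VA=0x440000AE8 (r,kernel):
  L0 @0x33[17] → 0x58087  P=1,RW=1,US=1,PS=1
  → PA=0x58AE8 (huge @L0)  (1 entries read)
#7 VA=0x1C3012C77 (r,kernel):
  L0 @0x33[7] → 0x5C007  P=1,RW=1,US=1,PS=0
  L1 @0x5C[24] → 0x5F007  P=1,RW=1,US=1,PS=0
  L2 @0x5F[18] → 0x63007  P=1,RW=1,US=1,PS=0
  → PA=0x63C77  (3 entries read)

TLB: [["0x74180C", "0x3A"], ["0x500212", "0x41"], ["0x341217", "0x45"], ["0x582A07", "0x4C"], ["0x5C3C00", "0x53"], ["0x440000", "0x58"], ["0x1C3012", "0x63"]]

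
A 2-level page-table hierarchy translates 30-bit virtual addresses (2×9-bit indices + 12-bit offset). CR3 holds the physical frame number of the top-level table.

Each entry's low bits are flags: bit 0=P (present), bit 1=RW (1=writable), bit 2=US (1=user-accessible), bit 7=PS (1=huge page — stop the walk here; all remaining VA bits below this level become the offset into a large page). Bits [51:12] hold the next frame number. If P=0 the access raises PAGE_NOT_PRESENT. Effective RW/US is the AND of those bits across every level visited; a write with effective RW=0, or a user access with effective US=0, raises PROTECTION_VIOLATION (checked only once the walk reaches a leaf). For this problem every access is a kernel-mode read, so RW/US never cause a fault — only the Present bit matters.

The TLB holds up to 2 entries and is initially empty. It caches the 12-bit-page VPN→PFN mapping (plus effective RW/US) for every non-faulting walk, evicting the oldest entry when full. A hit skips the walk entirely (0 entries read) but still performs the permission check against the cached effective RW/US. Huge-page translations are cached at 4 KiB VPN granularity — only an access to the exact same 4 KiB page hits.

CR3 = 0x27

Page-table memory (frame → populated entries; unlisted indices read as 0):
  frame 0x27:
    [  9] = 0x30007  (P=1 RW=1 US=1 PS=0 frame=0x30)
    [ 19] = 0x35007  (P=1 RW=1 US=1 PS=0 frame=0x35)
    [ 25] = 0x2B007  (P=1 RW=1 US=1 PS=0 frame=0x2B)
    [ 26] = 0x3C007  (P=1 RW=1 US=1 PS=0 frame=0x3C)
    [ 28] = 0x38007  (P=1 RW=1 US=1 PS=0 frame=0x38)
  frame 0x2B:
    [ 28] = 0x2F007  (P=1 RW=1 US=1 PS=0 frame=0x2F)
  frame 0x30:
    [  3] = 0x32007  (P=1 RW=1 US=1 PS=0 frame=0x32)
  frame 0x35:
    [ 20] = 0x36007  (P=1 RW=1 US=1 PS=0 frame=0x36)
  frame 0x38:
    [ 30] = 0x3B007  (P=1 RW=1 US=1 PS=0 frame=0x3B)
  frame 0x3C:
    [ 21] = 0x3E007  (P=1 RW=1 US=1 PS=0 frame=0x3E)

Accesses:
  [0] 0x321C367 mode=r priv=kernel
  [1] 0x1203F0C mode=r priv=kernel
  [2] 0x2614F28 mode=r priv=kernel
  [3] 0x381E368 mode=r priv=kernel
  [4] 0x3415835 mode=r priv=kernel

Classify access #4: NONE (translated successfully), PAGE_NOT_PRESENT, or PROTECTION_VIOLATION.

Trace:
#0 VA=0x321C367 (r,kernel):
  L0: frame=0x27 idx=25 entry=0x2B007 [P=1 RW=1 US=1 PS=0]
  L1: frame=0x2B idx=28 entry=0x2F007 [P=1 RW=1 US=1 PS=0]
  → PA=0x2F367  (2 entries read)
#1 VA=0x1203F0C (r,kernel):
  L0: frame=0x27 idx=9 entry=0x30007 [P=1 RW=1 US=1 PS=0]
  L1: frame=0x30 idx=3 entry=0x32007 [P=1 RW=1 US=1 PS=0]
  → PA=0x32F0C  (2 entries read)
#2 VA=0x2614F28 (r,kernel):
  L0: frame=0x27 idx=19 entry=0x35007 [P=1 RW=1 US=1 PS=0]
  L1: frame=0x35 idx=20 entry=0x36007 [P=1 RW=1 US=1 PS=0]
  → PA=0x36F28  (2 entries read)
#3 VA=0x381E368 (r,kernel):
  L0: frame=0x27 idx=28 entry=0x38007 [P=1 RW=1 US=1 PS=0]
  L1: frame=0x38 idx=30 entry=0x3B007 [P=1 RW=1 US=1 PS=0]
  → PA=0x3B368  (2 entries read)
#4 VA=0x3415835 (r,kernel):
  L0: frame=0x27 idx=26 entry=0x3C007 [P=1 RW=1 US=1 PS=0]
  L1: frame=0x3C idx=21 entry=0x3E007 [P=1 RW=1 US=1 PS=0]
  → PA=0x3E835  (2 entries read)

Access #4 fault: NONE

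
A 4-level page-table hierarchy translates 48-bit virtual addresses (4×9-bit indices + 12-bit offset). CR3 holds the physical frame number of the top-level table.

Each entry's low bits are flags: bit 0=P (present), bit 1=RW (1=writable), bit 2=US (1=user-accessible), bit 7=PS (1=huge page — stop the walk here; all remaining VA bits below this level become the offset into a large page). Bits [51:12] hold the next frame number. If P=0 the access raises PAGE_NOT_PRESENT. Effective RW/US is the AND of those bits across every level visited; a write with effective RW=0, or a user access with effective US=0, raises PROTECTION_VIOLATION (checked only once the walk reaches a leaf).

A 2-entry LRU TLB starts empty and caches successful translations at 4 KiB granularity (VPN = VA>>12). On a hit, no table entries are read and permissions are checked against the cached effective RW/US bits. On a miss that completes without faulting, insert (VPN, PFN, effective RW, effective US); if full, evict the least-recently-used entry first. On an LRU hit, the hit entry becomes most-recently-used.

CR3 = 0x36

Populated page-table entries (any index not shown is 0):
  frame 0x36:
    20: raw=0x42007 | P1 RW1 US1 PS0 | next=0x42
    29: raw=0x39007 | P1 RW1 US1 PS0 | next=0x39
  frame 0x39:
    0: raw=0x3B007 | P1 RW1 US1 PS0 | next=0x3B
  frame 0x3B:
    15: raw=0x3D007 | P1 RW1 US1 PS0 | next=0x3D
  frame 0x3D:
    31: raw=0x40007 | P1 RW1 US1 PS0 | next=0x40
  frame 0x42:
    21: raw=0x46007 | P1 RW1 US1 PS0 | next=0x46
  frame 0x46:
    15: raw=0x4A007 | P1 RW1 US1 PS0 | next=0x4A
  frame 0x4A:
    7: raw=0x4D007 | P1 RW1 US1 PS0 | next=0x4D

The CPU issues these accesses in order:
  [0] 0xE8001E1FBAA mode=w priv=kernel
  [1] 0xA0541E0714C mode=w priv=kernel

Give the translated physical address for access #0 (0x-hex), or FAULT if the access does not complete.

Trace:
#0 VA=0xE8001E1FBAA (w,kernel):
  L0: frame=0x36 idx=29 entry=0x39007 [P=1 RW=1 US=1 PS=0]
  L1: frame=0x39 idx=0 entry=0x3B007 [P=1 RW=1 US=1 PS=0]
  L2: frame=0x3B idx=15 entry=0x3D007 [P=1 RW=1 US=1 PS=0]
  L3: frame=0x3D idx=31 entry=0x40007 [P=1 RW=1 US=1 PS=0]
  ✓ 0x40BAA  — 4 lookups
#1 VA=0xA0541E0714C (w,kernel):
  L0: frame=0x36 idx=20 entry=0x42007 [P=1 RW=1 US=1 PS=0]
  L1: frame=0x42 idx=21 entry=0x46007 [P=1 RW=1 US=1 PS=0]
  L2: frame=0x46 idx=15 entry=0x4A007 [P=1 RW=1 US=1 PS=0]
  L3: frame=0x4A idx=7 entry=0x4D007 [P=1 RW=1 US=1 PS=0]
  ✓ 0x4D14C  — 4 lookups

Access #0 PA: 0x40BAA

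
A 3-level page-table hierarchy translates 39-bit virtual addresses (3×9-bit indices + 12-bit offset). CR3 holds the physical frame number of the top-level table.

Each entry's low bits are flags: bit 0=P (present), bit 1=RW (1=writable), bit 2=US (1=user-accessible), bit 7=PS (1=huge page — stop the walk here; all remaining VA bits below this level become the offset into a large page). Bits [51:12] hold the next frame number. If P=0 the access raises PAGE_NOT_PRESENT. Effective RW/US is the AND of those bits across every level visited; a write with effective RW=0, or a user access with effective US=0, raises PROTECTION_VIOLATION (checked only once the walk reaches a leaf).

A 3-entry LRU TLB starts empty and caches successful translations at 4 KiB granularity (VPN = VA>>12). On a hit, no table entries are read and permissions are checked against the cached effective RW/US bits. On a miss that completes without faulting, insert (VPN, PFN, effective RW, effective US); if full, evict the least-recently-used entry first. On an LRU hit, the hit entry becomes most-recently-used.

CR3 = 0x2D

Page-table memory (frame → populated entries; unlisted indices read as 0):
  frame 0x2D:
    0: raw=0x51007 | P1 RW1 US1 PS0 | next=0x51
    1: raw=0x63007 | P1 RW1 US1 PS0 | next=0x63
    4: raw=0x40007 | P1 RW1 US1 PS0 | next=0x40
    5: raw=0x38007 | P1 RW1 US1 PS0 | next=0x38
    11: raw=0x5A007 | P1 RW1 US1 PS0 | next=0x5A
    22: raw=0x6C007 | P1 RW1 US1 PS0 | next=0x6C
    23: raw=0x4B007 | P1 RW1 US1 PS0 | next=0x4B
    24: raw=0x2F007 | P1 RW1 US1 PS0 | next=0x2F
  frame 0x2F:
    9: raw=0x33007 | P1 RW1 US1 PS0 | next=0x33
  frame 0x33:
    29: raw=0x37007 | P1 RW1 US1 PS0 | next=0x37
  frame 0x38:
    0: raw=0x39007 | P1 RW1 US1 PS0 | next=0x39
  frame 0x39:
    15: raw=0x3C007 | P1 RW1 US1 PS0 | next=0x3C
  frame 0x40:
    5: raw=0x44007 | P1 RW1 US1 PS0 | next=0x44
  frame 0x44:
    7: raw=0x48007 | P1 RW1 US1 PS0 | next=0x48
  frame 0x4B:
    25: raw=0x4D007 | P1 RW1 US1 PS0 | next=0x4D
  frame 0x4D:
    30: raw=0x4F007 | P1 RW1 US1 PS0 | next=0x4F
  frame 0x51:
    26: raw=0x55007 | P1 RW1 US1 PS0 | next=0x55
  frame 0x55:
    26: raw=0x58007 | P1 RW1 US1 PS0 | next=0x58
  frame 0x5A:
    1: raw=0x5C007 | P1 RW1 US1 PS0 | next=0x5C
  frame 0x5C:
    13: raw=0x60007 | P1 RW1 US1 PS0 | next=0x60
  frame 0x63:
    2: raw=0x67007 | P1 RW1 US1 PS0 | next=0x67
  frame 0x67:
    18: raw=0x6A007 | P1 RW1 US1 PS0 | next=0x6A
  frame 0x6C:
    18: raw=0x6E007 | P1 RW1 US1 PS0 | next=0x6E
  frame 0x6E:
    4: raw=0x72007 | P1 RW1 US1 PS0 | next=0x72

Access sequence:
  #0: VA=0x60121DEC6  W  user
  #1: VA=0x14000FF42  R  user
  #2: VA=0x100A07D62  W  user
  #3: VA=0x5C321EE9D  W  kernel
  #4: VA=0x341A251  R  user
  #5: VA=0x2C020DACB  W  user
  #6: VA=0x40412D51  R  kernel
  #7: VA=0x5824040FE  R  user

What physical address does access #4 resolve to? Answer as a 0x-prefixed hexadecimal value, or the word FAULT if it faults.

Per-access translation:
#0 VA=0x60121DEC6 (w,user):
  L0: frame=0x2D idx=24 entry=0x2F007 [P=1 RW=1 US=1 PS=0]
  L1: frame=0x2F idx=9 entry=0x33007 [P=1 RW=1 US=1 PS=0]
  L2: frame=0x33 idx=29 entry=0x37007 [P=1 RW=1 US=1 PS=0]
  → PA=0x37EC6  (3 entries read)
#1 VA=0x14000FF42 (r,user):
  L0: frame=0x2D idx=5 entry=0x38007 [P=1 RW=1 US=1 PS=0]
  L1: frame=0x38 idx=0 entry=0x39007 [P=1 RW=1 US=1 PS=0]
  L2: frame=0x39 idx=15 entry=0x3C007 [P=1 RW=1 US=1 PS=0]
  → PA=0x3CF42  (3 entries read)
#2 VA=0x100A07D62 (w,user):
  L0: frame=0x2D idx=4 entry=0x40007 [P=1 RW=1 US=1 PS=0]
  L1: frame=0x40 idx=5 entry=0x44007 [P=1 RW=1 US=1 PS=0]
  L2: frame=0x44 idx=7 entry=0x48007 [P=1 RW=1 US=1 PS=0]
  → PA=0x48D62  (3 entries read)
#3 VA=0x5C321EE9D (w,kernel):
  L0: frame=0x2D idx=23 entry=0x4B007 [P=1 RW=1 US=1 PS=0]
  L1: frame=0x4B idx=25 entry=0x4D007 [P=1 RW=1 US=1 PS=0]
  L2: frame=0x4D idx=30 entry=0x4F007 [P=1 RW=1 US=1 PS=0]
  → PA=0x4FE9D  (3 entries read)
#4 VA=0x341A251 (r,user):
  L0: frame=0x2D idx=0 entry=0x51007 [P=1 RW=1 US=1 PS=0]
  L1: frame=0x51 idx=26 entry=0x55007 [P=1 RW=1 US=1 PS=0]
  L2: frame=0x55 idx=26 entry=0x58007 [P=1 RW=1 US=1 PS=0]
  → PA=0x58251  (3 entries read)
#5 VA=0x2C020DACB (w,user):
  L0: frame=0x2D idx=11 entry=0x5A007 [P=1 RW=1 US=1 PS=0]
  L1: frame=0x5A idx=1 entry=0x5C007 [P=1 RW=1 US=1 PS=0]
  L2: frame=0x5C idx=13 entry=0x60007 [P=1 RW=1 US=1 PS=0]
  → PA=0x60ACB  (3 entries read)
#6 VA=0x40412D51 (r,kernel):
  L0: frame=0x2D idx=1 entry=0x63007 [P=1 RW=1 US=1 PS=0]
  L1: frame=0x63 idx=2 entry=0x67007 [P=1 RW=1 US=1 PS=0]
  L2: frame=0x67 idx=18 entry=0x6A007 [P=1 RW=1 US=1 PS=0]
  → PA=0x6AD51  (3 entries read)
#7 VA=0x5824040FE (r,user):
  L0: frame=0x2D idx=22 entry=0x6C007 [P=1 RW=1 US=1 PS=0]
  L1: frame=0x6C idx=18 entry=0x6E007 [P=1 RW=1 US=1 PS=0]
  L2: frame=0x6E idx=4 entry=0x72007 [P=1 RW=1 US=1 PS=0]
  → PA=0x720FE  (3 entries read)

Access #4 PA: 0x58251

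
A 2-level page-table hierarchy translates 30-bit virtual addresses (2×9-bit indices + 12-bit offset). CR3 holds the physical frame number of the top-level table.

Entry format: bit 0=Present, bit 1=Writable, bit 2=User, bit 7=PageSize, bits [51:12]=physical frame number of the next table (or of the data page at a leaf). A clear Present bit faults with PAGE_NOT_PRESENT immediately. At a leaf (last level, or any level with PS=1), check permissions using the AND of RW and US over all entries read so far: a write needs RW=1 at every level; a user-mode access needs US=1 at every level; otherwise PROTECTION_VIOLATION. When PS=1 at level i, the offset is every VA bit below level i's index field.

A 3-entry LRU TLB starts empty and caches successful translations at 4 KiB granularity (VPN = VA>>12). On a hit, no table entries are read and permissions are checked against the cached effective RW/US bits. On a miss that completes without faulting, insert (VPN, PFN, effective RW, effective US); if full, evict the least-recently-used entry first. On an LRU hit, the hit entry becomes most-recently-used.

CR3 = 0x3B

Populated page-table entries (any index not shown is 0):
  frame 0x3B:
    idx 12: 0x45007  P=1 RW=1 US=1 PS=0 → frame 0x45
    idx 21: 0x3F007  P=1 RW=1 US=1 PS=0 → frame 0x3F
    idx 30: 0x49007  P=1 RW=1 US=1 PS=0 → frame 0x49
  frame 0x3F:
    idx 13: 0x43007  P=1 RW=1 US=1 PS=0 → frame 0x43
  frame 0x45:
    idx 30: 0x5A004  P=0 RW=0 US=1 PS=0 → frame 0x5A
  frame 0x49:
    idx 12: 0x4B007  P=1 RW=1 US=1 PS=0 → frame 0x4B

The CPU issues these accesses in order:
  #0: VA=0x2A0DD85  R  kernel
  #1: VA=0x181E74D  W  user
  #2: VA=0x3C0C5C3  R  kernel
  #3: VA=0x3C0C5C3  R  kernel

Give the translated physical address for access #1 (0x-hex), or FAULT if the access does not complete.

Walk each access:
#0 VA=0x2A0DD85 (r,kernel):
  [0] read 0x3B idx=21: raw=0x3F007 flags P=1 W=1 U=1 S=0
  [1] read 0x3F idx=13: raw=0x43007 flags P=1 W=1 U=1 S=0
  ✓ 0x43D85  — 2 lookups
#1 VA=0x181E74D (w,user):
  [0] read 0x3B idx=12: raw=0x45007 flags P=1 W=1 U=1 S=0
  [1] read 0x45 idx=30: raw=0x5A004 flags P=0 W=0 U=1 S=0
  → PAGE_NOT_PRESENT  (2 entries read)
#2 VA=0x3C0C5C3 (r,kernel):
  [0] read 0x3B idx=30: raw=0x49007 flags P=1 W=1 U=1 S=0
  [1] read 0x49 idx=12: raw=0x4B007 flags P=1 W=1 U=1 S=0
  ✓ 0x4B5C3  — 2 lookups
#3 VA=0x3C0C5C3 (r,kernel):
  TLB hit vpn=0x3C0C → PA=0x4B5C3

Access #1 PA: FAULT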